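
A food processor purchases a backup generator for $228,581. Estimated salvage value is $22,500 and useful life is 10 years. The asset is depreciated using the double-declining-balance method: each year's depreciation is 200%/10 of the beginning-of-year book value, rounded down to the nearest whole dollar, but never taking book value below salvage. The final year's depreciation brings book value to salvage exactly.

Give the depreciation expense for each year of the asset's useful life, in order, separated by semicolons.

Depreciable base = $228,581 − $22,500 = $206,081.
Year 1: ⌊$228,581 × 200%/10⌋ = $45,716. Book value $182,865.
Year 2: ⌊$182,865 × 200%/10⌋ = $36,573. Book value $146,292.
Year 3: ⌊$146,292 × 200%/10⌋ = $29,258. Book value $117,034.
Year 4: ⌊$117,034 × 200%/10⌋ = $23,406. Book value $93,628.
Year 5: ⌊$93,628 × 200%/10⌋ = $18,725. Book value $74,903.
Year 6: ⌊$74,903 × 200%/10⌋ = $14,980. Book value $59,923.
Year 7: ⌊$59,923 × 200%/10⌋ = $11,984. Book value $47,939.
Year 8: ⌊$47,939 × 200%/10⌋ = $9,587. Book value $38,352.
Year 9: ⌊$38,352 × 200%/10⌋ = $7,670. Book value $30,682.
Year 10 (final): $30,682 − $22,500 = $8,182. Book value $22,500.

$45,716; $36,573; $29,258; $23,406; $18,725; $14,980; $11,984; $9,587; $7,670; $8,182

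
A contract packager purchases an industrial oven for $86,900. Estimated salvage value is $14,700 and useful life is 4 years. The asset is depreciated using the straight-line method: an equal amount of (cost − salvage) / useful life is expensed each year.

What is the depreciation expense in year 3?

Depreciable base = $86,900 − $14,700 = $72,200.
Annual expense = $72,200 / 4 = $18,050.

$18,050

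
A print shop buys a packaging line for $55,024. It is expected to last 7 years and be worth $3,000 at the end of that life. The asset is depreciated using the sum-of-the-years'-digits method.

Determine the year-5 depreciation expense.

Depreciable base = $55,024 − $3,000 = $52,024.
Sum of the years' digits = 7+6+5+4+3+2+1 = 28.
Year 1: $52,024 × 7/28 = $13,006. Book value $42,018.
Year 2: $52,024 × 6/28 = $11,148. Book value $30,870.
Year 3: $52,024 × 5/28 = $9,290. Book value $21,580.
Year 4: $52,024 × 4/28 = $7,432. Book value $14,148.
Year 5: $52,024 × 3/28 = $5,574. Book value $8,574.

$5,574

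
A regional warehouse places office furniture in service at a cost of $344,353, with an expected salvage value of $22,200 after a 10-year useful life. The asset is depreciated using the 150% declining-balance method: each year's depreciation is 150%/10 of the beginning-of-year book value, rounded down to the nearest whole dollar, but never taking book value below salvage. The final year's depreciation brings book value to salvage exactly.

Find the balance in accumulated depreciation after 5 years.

Depreciable base = $344,353 − $22,200 = $322,153.
Year 1: ⌊$344,353 × 150%/10⌋ = $51,652. Book value $292,701.
Year 2: ⌊$292,701 × 150%/10⌋ = $43,905. Book value $248,796.
Year 3: ⌊$248,796 × 150%/10⌋ = $37,319. Book value $211,477.
Year 4: ⌊$211,477 × 150%/10⌋ = $31,721. Book value $179,756.
Year 5: ⌊$179,756 × 150%/10⌋ = $26,963. Book value $152,793.
Accumulated through year 5 = $344,353 − $152,793 = $191,560.

$191,560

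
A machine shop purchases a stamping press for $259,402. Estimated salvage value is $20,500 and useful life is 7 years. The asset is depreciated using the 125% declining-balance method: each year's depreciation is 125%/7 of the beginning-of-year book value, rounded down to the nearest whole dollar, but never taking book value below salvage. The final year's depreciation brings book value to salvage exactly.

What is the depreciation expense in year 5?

Depreciable base = $259,402 − $20,500 = $238,902.
Year 1: ⌊$259,402 × 125%/7⌋ = $46,321. Book value $213,081.
Year 2: ⌊$213,081 × 125%/7⌋ = $38,050. Book value $175,031.
Year 3: ⌊$175,031 × 125%/7⌋ = $31,255. Book value $143,776.
Year 4: ⌊$143,776 × 125%/7⌋ = $25,674. Book value $118,102.
Year 5: ⌊$118,102 × 125%/7⌋ = $21,089. Book value $97,013.

$21,089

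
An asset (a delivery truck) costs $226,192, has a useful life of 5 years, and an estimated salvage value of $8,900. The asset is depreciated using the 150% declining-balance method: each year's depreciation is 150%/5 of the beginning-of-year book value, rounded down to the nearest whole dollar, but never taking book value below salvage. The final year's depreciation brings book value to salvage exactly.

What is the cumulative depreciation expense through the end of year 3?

$148,607

Depreciable base = $226,192 − $8,900 = $217,292.
Year 1: ⌊$226,192 × 150%/5⌋ = $67,857. Book value $158,335.
Year 2: ⌊$158,335 × 150%/5⌋ = $47,500. Book value $110,835.
Year 3: ⌊$110,835 × 150%/5⌋ = $33,250. Book value $77,585.
Accumulated through year 3 = $226,192 − $77,585 = $148,607.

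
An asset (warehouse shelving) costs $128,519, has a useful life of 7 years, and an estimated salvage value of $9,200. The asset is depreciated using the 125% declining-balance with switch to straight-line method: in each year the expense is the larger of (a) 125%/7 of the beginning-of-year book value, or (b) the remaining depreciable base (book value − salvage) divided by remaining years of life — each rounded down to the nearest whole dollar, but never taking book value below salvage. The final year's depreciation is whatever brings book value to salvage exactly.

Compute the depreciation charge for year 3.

$15,503

Depreciable base = $128,519 − $9,200 = $119,319.
Year 1: DB = ⌊$128,519 × 125%/7⌋ = $22,949; SL = ⌊$119,319/7⌋ = $17,045 → take DB $22,949. Book value $105,570.
Year 2: DB = ⌊$105,570 × 125%/7⌋ = $18,851; SL = ⌊$96,370/6⌋ = $16,061 → take DB $18,851. Book value $86,719.
Year 3: DB = ⌊$86,719 × 125%/7⌋ = $15,485; SL = ⌊$77,519/5⌋ = $15,503 → take SL $15,503. Book value $71,216.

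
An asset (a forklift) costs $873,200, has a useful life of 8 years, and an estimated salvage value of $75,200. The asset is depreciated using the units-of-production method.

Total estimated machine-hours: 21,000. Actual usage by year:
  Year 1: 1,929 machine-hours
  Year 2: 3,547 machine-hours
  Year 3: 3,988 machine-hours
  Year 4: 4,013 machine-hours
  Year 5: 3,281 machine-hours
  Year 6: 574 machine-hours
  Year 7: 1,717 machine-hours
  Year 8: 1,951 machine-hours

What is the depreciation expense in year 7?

$65,246

Depreciable base = $873,200 − $75,200 = $798,000.
Rate = $798,000 / 21,000 machine-hours = $38 per machine-hour.
Year 1: 1,929 × $38 = $73,302. Book value $799,898.
Year 2: 3,547 × $38 = $134,786. Book value $665,112.
Year 3: 3,988 × $38 = $151,544. Book value $513,568.
Year 4: 4,013 × $38 = $152,494. Book value $361,074.
Year 5: 3,281 × $38 = $124,678. Book value $236,396.
Year 6: 574 × $38 = $21,812. Book value $214,584.
Year 7: 1,717 × $38 = $65,246. Book value $149,338.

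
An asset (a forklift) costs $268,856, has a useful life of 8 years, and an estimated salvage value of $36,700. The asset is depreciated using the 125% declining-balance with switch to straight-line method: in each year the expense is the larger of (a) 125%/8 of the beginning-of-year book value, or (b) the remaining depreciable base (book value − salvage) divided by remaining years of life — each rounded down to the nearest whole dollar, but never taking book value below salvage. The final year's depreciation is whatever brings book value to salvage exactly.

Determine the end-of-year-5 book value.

$111,373

Depreciable base = $268,856 − $36,700 = $232,156.
Year 1: DB = ⌊$268,856 × 125%/8⌋ = $42,008; SL = ⌊$232,156/8⌋ = $29,019 → take DB $42,008. Book value $226,848.
Year 2: DB = ⌊$226,848 × 125%/8⌋ = $35,445; SL = ⌊$190,148/7⌋ = $27,164 → take DB $35,445. Book value $191,403.
Year 3: DB = ⌊$191,403 × 125%/8⌋ = $29,906; SL = ⌊$154,703/6⌋ = $25,783 → take DB $29,906. Book value $161,497.
Year 4: DB = ⌊$161,497 × 125%/8⌋ = $25,233; SL = ⌊$124,797/5⌋ = $24,959 → take DB $25,233. Book value $136,264.
Year 5: DB = ⌊$136,264 × 125%/8⌋ = $21,291; SL = ⌊$99,564/4⌋ = $24,891 → take SL $24,891. Book value $111,373.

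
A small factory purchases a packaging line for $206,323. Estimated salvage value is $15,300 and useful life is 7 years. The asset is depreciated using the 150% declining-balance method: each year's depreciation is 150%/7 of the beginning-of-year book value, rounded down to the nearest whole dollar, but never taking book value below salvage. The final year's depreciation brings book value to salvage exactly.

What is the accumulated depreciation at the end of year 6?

Depreciable base = $206,323 − $15,300 = $191,023.
Year 1: ⌊$206,323 × 150%/7⌋ = $44,212. Book value $162,111.
Year 2: ⌊$162,111 × 150%/7⌋ = $34,738. Book value $127,373.
Year 3: ⌊$127,373 × 150%/7⌋ = $27,294. Book value $100,079.
Year 4: ⌊$100,079 × 150%/7⌋ = $21,445. Book value $78,634.
Year 5: ⌊$78,634 × 150%/7⌋ = $16,850. Book value $61,784.
Year 6: ⌊$61,784 × 150%/7⌋ = $13,239. Book value $48,545.
Accumulated through year 6 = $206,323 − $48,545 = $157,778.

$157,778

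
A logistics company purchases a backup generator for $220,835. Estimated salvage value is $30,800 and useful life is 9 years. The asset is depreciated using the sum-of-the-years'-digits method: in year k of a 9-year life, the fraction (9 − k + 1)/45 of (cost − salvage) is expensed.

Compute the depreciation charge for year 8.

$8,446

Depreciable base = $220,835 − $30,800 = $190,035.
Sum of the years' digits = 9+8+7+6+5+4+3+2+1 = 45.
Year 1: $190,035 × 9/45 = $38,007. Book value $182,828.
Year 2: $190,035 × 8/45 = $33,784. Book value $149,044.
Year 3: $190,035 × 7/45 = $29,561. Book value $119,483.
Year 4: $190,035 × 6/45 = $25,338. Book value $94,145.
Year 5: $190,035 × 5/45 = $21,115. Book value $73,030.
Year 6: $190,035 × 4/45 = $16,892. Book value $56,138.
Year 7: $190,035 × 3/45 = $12,669. Book value $43,469.
Year 8: $190,035 × 2/45 = $8,446. Book value $35,023.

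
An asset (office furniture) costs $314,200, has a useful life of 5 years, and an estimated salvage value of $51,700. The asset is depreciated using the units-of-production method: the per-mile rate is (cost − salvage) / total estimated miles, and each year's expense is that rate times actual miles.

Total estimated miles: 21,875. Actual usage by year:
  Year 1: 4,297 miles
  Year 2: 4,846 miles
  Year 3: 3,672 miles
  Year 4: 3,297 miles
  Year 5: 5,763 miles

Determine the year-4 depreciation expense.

$39,564

Depreciable base = $314,200 − $51,700 = $262,500.
Rate = $262,500 / 21,875 miles = $12 per mile.
Year 1: 4,297 × $12 = $51,564. Book value $262,636.
Year 2: 4,846 × $12 = $58,152. Book value $204,484.
Year 3: 3,672 × $12 = $44,064. Book value $160,420.
Year 4: 3,297 × $12 = $39,564. Book value $120,856.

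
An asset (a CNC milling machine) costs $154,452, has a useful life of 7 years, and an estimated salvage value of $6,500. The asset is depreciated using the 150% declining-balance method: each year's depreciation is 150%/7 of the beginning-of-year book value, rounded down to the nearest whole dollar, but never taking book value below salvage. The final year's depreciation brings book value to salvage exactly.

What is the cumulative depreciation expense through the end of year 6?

Depreciable base = $154,452 − $6,500 = $147,952.
Year 1: ⌊$154,452 × 150%/7⌋ = $33,096. Book value $121,356.
Year 2: ⌊$121,356 × 150%/7⌋ = $26,004. Book value $95,352.
Year 3: ⌊$95,352 × 150%/7⌋ = $20,432. Book value $74,920.
Year 4: ⌊$74,920 × 150%/7⌋ = $16,054. Book value $58,866.
Year 5: ⌊$58,866 × 150%/7⌋ = $12,614. Book value $46,252.
Year 6: ⌊$46,252 × 150%/7⌋ = $9,911. Book value $36,341.
Accumulated through year 6 = $154,452 − $36,341 = $118,111.

$118,111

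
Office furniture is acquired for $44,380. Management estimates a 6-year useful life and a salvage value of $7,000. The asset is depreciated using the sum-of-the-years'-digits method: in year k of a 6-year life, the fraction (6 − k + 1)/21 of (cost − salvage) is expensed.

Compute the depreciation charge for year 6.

$1,780

Depreciable base = $44,380 − $7,000 = $37,380.
Sum of the years' digits = 6+5+4+3+2+1 = 21.
Year 1: $37,380 × 6/21 = $10,680. Book value $33,700.
Year 2: $37,380 × 5/21 = $8,900. Book value $24,800.
Year 3: $37,380 × 4/21 = $7,120. Book value $17,680.
Year 4: $37,380 × 3/21 = $5,340. Book value $12,340.
Year 5: $37,380 × 2/21 = $3,560. Book value $8,780.
Year 6: $37,380 × 1/21 = $1,780. Book value $7,000.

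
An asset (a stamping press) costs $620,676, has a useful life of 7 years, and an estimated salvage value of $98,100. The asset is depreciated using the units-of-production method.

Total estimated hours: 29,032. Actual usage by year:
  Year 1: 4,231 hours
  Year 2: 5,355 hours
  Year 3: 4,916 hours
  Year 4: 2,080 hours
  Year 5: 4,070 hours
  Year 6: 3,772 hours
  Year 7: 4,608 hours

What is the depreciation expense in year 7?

Depreciable base = $620,676 − $98,100 = $522,576.
Rate = $522,576 / 29,032 hours = $18 per hour.
Year 1: 4,231 × $18 = $76,158. Book value $544,518.
Year 2: 5,355 × $18 = $96,390. Book value $448,128.
Year 3: 4,916 × $18 = $88,488. Book value $359,640.
Year 4: 2,080 × $18 = $37,440. Book value $322,200.
Year 5: 4,070 × $18 = $73,260. Book value $248,940.
Year 6: 3,772 × $18 = $67,896. Book value $181,044.
Year 7: 4,608 × $18 = $82,944. Book value $98,100.

$82,944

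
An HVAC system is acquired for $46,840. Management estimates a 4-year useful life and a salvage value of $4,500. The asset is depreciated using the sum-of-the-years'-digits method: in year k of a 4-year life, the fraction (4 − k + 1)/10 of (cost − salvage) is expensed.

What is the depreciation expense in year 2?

$12,702

Depreciable base = $46,840 − $4,500 = $42,340.
Sum of the years' digits = 4+3+2+1 = 10.
Year 1: $42,340 × 4/10 = $16,936. Book value $29,904.
Year 2: $42,340 × 3/10 = $12,702. Book value $17,202.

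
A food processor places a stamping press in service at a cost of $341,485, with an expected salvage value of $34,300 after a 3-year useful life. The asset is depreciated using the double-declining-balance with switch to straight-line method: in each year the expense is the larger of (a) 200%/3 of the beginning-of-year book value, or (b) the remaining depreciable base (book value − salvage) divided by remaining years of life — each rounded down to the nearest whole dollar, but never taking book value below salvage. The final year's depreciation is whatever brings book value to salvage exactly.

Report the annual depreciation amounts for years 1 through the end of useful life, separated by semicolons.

$227,656; $75,886; $3,643

Depreciable base = $341,485 − $34,300 = $307,185.
Year 1: DB = ⌊$341,485 × 200%/3⌋ = $227,656; SL = ⌊$307,185/3⌋ = $102,395 → take DB $227,656. Book value $113,829.
Year 2: DB = ⌊$113,829 × 200%/3⌋ = $75,886; SL = ⌊$79,529/2⌋ = $39,764 → take DB $75,886. Book value $37,943.
Year 3 (final): $37,943 − $34,300 = $3,643. Book value $34,300.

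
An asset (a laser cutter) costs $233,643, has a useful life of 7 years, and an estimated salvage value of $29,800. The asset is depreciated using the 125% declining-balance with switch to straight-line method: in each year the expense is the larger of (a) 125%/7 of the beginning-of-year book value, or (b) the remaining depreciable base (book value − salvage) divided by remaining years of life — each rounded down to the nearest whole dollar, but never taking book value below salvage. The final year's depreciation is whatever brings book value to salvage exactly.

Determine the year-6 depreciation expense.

$24,925

Depreciable base = $233,643 − $29,800 = $203,843.
Year 1: DB = ⌊$233,643 × 125%/7⌋ = $41,721; SL = ⌊$203,843/7⌋ = $29,120 → take DB $41,721. Book value $191,922.
Year 2: DB = ⌊$191,922 × 125%/7⌋ = $34,271; SL = ⌊$162,122/6⌋ = $27,020 → take DB $34,271. Book value $157,651.
Year 3: DB = ⌊$157,651 × 125%/7⌋ = $28,151; SL = ⌊$127,851/5⌋ = $25,570 → take DB $28,151. Book value $129,500.
Year 4: DB = ⌊$129,500 × 125%/7⌋ = $23,125; SL = ⌊$99,700/4⌋ = $24,925 → take SL $24,925. Book value $104,575.
Year 5: DB = ⌊$104,575 × 125%/7⌋ = $18,674; SL = ⌊$74,775/3⌋ = $24,925 → take SL $24,925. Book value $79,650.
Year 6: DB = ⌊$79,650 × 125%/7⌋ = $14,223; SL = ⌊$49,850/2⌋ = $24,925 → take SL $24,925. Book value $54,725.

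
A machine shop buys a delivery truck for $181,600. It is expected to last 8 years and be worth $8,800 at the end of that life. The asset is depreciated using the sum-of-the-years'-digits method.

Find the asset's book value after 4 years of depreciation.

Depreciable base = $181,600 − $8,800 = $172,800.
Sum of the years' digits = 8+7+6+5+4+3+2+1 = 36.
Year 1: $172,800 × 8/36 = $38,400. Book value $143,200.
Year 2: $172,800 × 7/36 = $33,600. Book value $109,600.
Year 3: $172,800 × 6/36 = $28,800. Book value $80,800.
Year 4: $172,800 × 5/36 = $24,000. Book value $56,800.

$56,800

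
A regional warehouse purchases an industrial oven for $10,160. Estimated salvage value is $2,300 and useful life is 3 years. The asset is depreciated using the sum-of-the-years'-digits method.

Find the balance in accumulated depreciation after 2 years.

Depreciable base = $10,160 − $2,300 = $7,860.
Sum of the years' digits = 3+2+1 = 6.
Year 1: $7,860 × 3/6 = $3,930. Book value $6,230.
Year 2: $7,860 × 2/6 = $2,620. Book value $3,610.
Accumulated through year 2 = $10,160 − $3,610 = $6,550.

$6,550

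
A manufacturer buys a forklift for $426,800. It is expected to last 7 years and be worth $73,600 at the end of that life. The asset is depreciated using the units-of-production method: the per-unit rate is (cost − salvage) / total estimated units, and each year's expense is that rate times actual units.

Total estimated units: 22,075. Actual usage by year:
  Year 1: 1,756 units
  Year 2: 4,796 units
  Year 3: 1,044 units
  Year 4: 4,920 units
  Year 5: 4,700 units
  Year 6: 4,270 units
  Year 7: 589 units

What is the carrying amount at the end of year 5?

Depreciable base = $426,800 − $73,600 = $353,200.
Rate = $353,200 / 22,075 units = $16 per unit.
Year 1: 1,756 × $16 = $28,096. Book value $398,704.
Year 2: 4,796 × $16 = $76,736. Book value $321,968.
Year 3: 1,044 × $16 = $16,704. Book value $305,264.
Year 4: 4,920 × $16 = $78,720. Book value $226,544.
Year 5: 4,700 × $16 = $75,200. Book value $151,344.

$151,344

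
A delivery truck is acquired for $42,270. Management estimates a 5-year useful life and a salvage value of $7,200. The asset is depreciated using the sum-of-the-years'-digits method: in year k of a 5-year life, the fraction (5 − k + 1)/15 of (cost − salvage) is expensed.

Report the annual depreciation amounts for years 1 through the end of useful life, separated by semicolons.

Depreciable base = $42,270 − $7,200 = $35,070.
Sum of the years' digits = 5+4+3+2+1 = 15.
Year 1: $35,070 × 5/15 = $11,690. Book value $30,580.
Year 2: $35,070 × 4/15 = $9,352. Book value $21,228.
Year 3: $35,070 × 3/15 = $7,014. Book value $14,214.
Year 4: $35,070 × 2/15 = $4,676. Book value $9,538.
Year 5: $35,070 × 1/15 = $2,338. Book value $7,200.

$11,690; $9,352; $7,014; $4,676; $2,338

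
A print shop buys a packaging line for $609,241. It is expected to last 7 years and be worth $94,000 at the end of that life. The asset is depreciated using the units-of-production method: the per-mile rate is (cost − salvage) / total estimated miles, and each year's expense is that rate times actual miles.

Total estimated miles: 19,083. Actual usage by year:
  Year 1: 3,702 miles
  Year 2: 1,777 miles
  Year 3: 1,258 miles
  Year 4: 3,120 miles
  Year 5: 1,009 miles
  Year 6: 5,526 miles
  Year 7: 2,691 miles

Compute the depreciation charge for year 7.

$72,657

Depreciable base = $609,241 − $94,000 = $515,241.
Rate = $515,241 / 19,083 miles = $27 per mile.
Year 1: 3,702 × $27 = $99,954. Book value $509,287.
Year 2: 1,777 × $27 = $47,979. Book value $461,308.
Year 3: 1,258 × $27 = $33,966. Book value $427,342.
Year 4: 3,120 × $27 = $84,240. Book value $343,102.
Year 5: 1,009 × $27 = $27,243. Book value $315,859.
Year 6: 5,526 × $27 = $149,202. Book value $166,657.
Year 7: 2,691 × $27 = $72,657. Book value $94,000.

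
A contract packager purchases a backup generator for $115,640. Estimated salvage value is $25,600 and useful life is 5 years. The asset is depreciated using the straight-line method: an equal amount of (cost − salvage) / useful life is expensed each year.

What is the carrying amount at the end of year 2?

Depreciable base = $115,640 − $25,600 = $90,040.
Annual expense = $90,040 / 5 = $18,008.
End of year 1: book value $97,632.
End of year 2: book value $79,624.

$79,624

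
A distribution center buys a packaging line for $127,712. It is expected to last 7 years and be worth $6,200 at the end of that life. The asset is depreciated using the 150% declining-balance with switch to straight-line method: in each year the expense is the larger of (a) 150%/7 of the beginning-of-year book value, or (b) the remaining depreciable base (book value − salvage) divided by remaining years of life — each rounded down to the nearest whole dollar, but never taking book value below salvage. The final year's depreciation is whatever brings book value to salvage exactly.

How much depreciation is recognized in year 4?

$13,937

Depreciable base = $127,712 − $6,200 = $121,512.
Year 1: DB = ⌊$127,712 × 150%/7⌋ = $27,366; SL = ⌊$121,512/7⌋ = $17,358 → take DB $27,366. Book value $100,346.
Year 2: DB = ⌊$100,346 × 150%/7⌋ = $21,502; SL = ⌊$94,146/6⌋ = $15,691 → take DB $21,502. Book value $78,844.
Year 3: DB = ⌊$78,844 × 150%/7⌋ = $16,895; SL = ⌊$72,644/5⌋ = $14,528 → take DB $16,895. Book value $61,949.
Year 4: DB = ⌊$61,949 × 150%/7⌋ = $13,274; SL = ⌊$55,749/4⌋ = $13,937 → take SL $13,937. Book value $48,012.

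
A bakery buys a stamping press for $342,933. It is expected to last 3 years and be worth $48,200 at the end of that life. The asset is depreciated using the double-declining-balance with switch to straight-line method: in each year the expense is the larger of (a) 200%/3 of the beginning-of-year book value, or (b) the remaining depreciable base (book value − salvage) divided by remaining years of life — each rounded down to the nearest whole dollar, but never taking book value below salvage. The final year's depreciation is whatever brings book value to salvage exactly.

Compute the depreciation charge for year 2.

Depreciable base = $342,933 − $48,200 = $294,733.
Year 1: DB = ⌊$342,933 × 200%/3⌋ = $228,622; SL = ⌊$294,733/3⌋ = $98,244 → take DB $228,622. Book value $114,311.
Year 2: DB = ⌊$114,311 × 200%/3⌋ = $76,207; SL = ⌊$66,111/2⌋ = $33,055 → take DB $76,207, capped at $66,111. Book value $48,200.

$66,111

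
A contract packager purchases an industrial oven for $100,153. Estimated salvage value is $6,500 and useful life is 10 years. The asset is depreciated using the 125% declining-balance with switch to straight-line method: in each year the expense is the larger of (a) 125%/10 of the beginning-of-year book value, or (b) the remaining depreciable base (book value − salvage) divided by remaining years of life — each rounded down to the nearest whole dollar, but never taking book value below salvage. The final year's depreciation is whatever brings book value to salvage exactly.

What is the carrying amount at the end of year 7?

Depreciable base = $100,153 − $6,500 = $93,653.
Year 1: DB = ⌊$100,153 × 125%/10⌋ = $12,519; SL = ⌊$93,653/10⌋ = $9,365 → take DB $12,519. Book value $87,634.
Year 2: DB = ⌊$87,634 × 125%/10⌋ = $10,954; SL = ⌊$81,134/9⌋ = $9,014 → take DB $10,954. Book value $76,680.
Year 3: DB = ⌊$76,680 × 125%/10⌋ = $9,585; SL = ⌊$70,180/8⌋ = $8,772 → take DB $9,585. Book value $67,095.
Year 4: DB = ⌊$67,095 × 125%/10⌋ = $8,386; SL = ⌊$60,595/7⌋ = $8,656 → take SL $8,656. Book value $58,439.
Year 5: DB = ⌊$58,439 × 125%/10⌋ = $7,304; SL = ⌊$51,939/6⌋ = $8,656 → take SL $8,656. Book value $49,783.
Year 6: DB = ⌊$49,783 × 125%/10⌋ = $6,222; SL = ⌊$43,283/5⌋ = $8,656 → take SL $8,656. Book value $41,127.
Year 7: DB = ⌊$41,127 × 125%/10⌋ = $5,140; SL = ⌊$34,627/4⌋ = $8,656 → take SL $8,656. Book value $32,471.

$32,471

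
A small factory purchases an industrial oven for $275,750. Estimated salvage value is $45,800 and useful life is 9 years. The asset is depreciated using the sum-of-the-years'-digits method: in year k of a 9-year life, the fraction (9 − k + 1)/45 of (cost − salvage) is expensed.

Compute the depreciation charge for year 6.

Depreciable base = $275,750 − $45,800 = $229,950.
Sum of the years' digits = 9+8+7+6+5+4+3+2+1 = 45.
Year 1: $229,950 × 9/45 = $45,990. Book value $229,760.
Year 2: $229,950 × 8/45 = $40,880. Book value $188,880.
Year 3: $229,950 × 7/45 = $35,770. Book value $153,110.
Year 4: $229,950 × 6/45 = $30,660. Book value $122,450.
Year 5: $229,950 × 5/45 = $25,550. Book value $96,900.
Year 6: $229,950 × 4/45 = $20,440. Book value $76,460.

$20,440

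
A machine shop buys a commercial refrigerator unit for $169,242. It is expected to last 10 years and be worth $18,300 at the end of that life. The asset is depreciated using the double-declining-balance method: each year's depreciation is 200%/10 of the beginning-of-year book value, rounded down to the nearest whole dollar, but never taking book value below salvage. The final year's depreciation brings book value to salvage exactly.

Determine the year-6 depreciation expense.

Depreciable base = $169,242 − $18,300 = $150,942.
Year 1: ⌊$169,242 × 200%/10⌋ = $33,848. Book value $135,394.
Year 2: ⌊$135,394 × 200%/10⌋ = $27,078. Book value $108,316.
Year 3: ⌊$108,316 × 200%/10⌋ = $21,663. Book value $86,653.
Year 4: ⌊$86,653 × 200%/10⌋ = $17,330. Book value $69,323.
Year 5: ⌊$69,323 × 200%/10⌋ = $13,864. Book value $55,459.
Year 6: ⌊$55,459 × 200%/10⌋ = $11,091. Book value $44,368.

$11,091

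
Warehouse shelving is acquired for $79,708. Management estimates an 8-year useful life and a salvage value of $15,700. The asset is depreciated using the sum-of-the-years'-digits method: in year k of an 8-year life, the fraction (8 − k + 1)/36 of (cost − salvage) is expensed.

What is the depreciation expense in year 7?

$3,556

Depreciable base = $79,708 − $15,700 = $64,008.
Sum of the years' digits = 8+7+6+5+4+3+2+1 = 36.
Year 1: $64,008 × 8/36 = $14,224. Book value $65,484.
Year 2: $64,008 × 7/36 = $12,446. Book value $53,038.
Year 3: $64,008 × 6/36 = $10,668. Book value $42,370.
Year 4: $64,008 × 5/36 = $8,890. Book value $33,480.
Year 5: $64,008 × 4/36 = $7,112. Book value $26,368.
Year 6: $64,008 × 3/36 = $5,334. Book value $21,034.
Year 7: $64,008 × 2/36 = $3,556. Book value $17,478.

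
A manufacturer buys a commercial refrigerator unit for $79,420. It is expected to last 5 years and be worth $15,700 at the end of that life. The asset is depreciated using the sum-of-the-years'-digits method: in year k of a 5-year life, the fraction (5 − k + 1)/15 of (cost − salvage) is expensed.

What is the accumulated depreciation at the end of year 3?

$50,976

Depreciable base = $79,420 − $15,700 = $63,720.
Sum of the years' digits = 5+4+3+2+1 = 15.
Year 1: $63,720 × 5/15 = $21,240. Book value $58,180.
Year 2: $63,720 × 4/15 = $16,992. Book value $41,188.
Year 3: $63,720 × 3/15 = $12,744. Book value $28,444.
Accumulated through year 3 = $79,420 − $28,444 = $50,976.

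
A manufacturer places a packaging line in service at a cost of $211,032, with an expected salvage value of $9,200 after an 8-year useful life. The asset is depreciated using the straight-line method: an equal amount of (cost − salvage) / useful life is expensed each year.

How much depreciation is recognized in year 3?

$25,229

Depreciable base = $211,032 − $9,200 = $201,832.
Annual expense = $201,832 / 8 = $25,229.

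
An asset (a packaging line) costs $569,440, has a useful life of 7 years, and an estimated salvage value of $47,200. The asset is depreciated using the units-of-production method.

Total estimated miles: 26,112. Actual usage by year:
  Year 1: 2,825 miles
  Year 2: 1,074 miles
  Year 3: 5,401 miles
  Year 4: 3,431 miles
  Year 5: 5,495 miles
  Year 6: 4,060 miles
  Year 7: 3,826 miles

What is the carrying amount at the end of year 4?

Depreciable base = $569,440 − $47,200 = $522,240.
Rate = $522,240 / 26,112 miles = $20 per mile.
Year 1: 2,825 × $20 = $56,500. Book value $512,940.
Year 2: 1,074 × $20 = $21,480. Book value $491,460.
Year 3: 5,401 × $20 = $108,020. Book value $383,440.
Year 4: 3,431 × $20 = $68,620. Book value $314,820.

$314,820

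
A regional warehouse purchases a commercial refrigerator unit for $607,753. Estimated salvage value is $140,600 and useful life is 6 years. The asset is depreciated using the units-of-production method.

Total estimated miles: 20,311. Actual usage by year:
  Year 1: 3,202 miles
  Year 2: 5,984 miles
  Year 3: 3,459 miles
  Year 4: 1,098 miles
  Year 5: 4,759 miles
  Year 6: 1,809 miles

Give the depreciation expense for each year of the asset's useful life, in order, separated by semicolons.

Depreciable base = $607,753 − $140,600 = $467,153.
Rate = $467,153 / 20,311 miles = $23 per mile.
Year 1: 3,202 × $23 = $73,646. Book value $534,107.
Year 2: 5,984 × $23 = $137,632. Book value $396,475.
Year 3: 3,459 × $23 = $79,557. Book value $316,918.
Year 4: 1,098 × $23 = $25,254. Book value $291,664.
Year 5: 4,759 × $23 = $109,457. Book value $182,207.
Year 6: 1,809 × $23 = $41,607. Book value $140,600.

$73,646; $137,632; $79,557; $25,254; $109,457; $41,607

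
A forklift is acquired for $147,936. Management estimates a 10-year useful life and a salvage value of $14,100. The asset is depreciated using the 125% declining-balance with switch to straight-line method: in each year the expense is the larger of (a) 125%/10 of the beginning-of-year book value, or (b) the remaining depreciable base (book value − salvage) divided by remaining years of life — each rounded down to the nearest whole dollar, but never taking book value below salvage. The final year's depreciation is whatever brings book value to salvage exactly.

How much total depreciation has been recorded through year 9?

$121,733

Depreciable base = $147,936 − $14,100 = $133,836.
Year 1: DB = ⌊$147,936 × 125%/10⌋ = $18,492; SL = ⌊$133,836/10⌋ = $13,383 → take DB $18,492. Book value $129,444.
Year 2: DB = ⌊$129,444 × 125%/10⌋ = $16,180; SL = ⌊$115,344/9⌋ = $12,816 → take DB $16,180. Book value $113,264.
Year 3: DB = ⌊$113,264 × 125%/10⌋ = $14,158; SL = ⌊$99,164/8⌋ = $12,395 → take DB $14,158. Book value $99,106.
Year 4: DB = ⌊$99,106 × 125%/10⌋ = $12,388; SL = ⌊$85,006/7⌋ = $12,143 → take DB $12,388. Book value $86,718.
Year 5: DB = ⌊$86,718 × 125%/10⌋ = $10,839; SL = ⌊$72,618/6⌋ = $12,103 → take SL $12,103. Book value $74,615.
Year 6: DB = ⌊$74,615 × 125%/10⌋ = $9,326; SL = ⌊$60,515/5⌋ = $12,103 → take SL $12,103. Book value $62,512.
Year 7: DB = ⌊$62,512 × 125%/10⌋ = $7,814; SL = ⌊$48,412/4⌋ = $12,103 → take SL $12,103. Book value $50,409.
Year 8: DB = ⌊$50,409 × 125%/10⌋ = $6,301; SL = ⌊$36,309/3⌋ = $12,103 → take SL $12,103. Book value $38,306.
Year 9: DB = ⌊$38,306 × 125%/10⌋ = $4,788; SL = ⌊$24,206/2⌋ = $12,103 → take SL $12,103. Book value $26,203.
Accumulated through year 9 = $147,936 − $26,203 = $121,733.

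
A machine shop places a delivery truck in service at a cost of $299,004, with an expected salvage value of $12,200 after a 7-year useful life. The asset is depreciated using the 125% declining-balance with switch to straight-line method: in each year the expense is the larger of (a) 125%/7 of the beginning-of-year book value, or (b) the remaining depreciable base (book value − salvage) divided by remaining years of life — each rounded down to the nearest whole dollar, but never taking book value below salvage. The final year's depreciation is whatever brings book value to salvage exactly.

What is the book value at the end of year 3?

$163,842

Depreciable base = $299,004 − $12,200 = $286,804.
Year 1: DB = ⌊$299,004 × 125%/7⌋ = $53,393; SL = ⌊$286,804/7⌋ = $40,972 → take DB $53,393. Book value $245,611.
Year 2: DB = ⌊$245,611 × 125%/7⌋ = $43,859; SL = ⌊$233,411/6⌋ = $38,901 → take DB $43,859. Book value $201,752.
Year 3: DB = ⌊$201,752 × 125%/7⌋ = $36,027; SL = ⌊$189,552/5⌋ = $37,910 → take SL $37,910. Book value $163,842.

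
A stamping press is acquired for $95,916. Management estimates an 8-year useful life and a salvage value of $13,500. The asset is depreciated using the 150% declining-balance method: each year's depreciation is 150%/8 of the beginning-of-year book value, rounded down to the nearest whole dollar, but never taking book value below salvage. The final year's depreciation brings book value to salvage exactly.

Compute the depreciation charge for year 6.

Depreciable base = $95,916 − $13,500 = $82,416.
Year 1: ⌊$95,916 × 150%/8⌋ = $17,984. Book value $77,932.
Year 2: ⌊$77,932 × 150%/8⌋ = $14,612. Book value $63,320.
Year 3: ⌊$63,320 × 150%/8⌋ = $11,872. Book value $51,448.
Year 4: ⌊$51,448 × 150%/8⌋ = $9,646. Book value $41,802.
Year 5: ⌊$41,802 × 150%/8⌋ = $7,837. Book value $33,965.
Year 6: ⌊$33,965 × 150%/8⌋ = $6,368. Book value $27,597.

$6,368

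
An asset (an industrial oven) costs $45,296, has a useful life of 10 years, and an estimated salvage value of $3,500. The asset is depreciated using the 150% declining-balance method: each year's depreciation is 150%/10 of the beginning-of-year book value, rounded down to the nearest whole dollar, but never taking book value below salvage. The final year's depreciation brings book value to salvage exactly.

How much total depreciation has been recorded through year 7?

$30,773

Depreciable base = $45,296 − $3,500 = $41,796.
Year 1: ⌊$45,296 × 150%/10⌋ = $6,794. Book value $38,502.
Year 2: ⌊$38,502 × 150%/10⌋ = $5,775. Book value $32,727.
Year 3: ⌊$32,727 × 150%/10⌋ = $4,909. Book value $27,818.
Year 4: ⌊$27,818 × 150%/10⌋ = $4,172. Book value $23,646.
Year 5: ⌊$23,646 × 150%/10⌋ = $3,546. Book value $20,100.
Year 6: ⌊$20,100 × 150%/10⌋ = $3,015. Book value $17,085.
Year 7: ⌊$17,085 × 150%/10⌋ = $2,562. Book value $14,523.
Accumulated through year 7 = $45,296 − $14,523 = $30,773.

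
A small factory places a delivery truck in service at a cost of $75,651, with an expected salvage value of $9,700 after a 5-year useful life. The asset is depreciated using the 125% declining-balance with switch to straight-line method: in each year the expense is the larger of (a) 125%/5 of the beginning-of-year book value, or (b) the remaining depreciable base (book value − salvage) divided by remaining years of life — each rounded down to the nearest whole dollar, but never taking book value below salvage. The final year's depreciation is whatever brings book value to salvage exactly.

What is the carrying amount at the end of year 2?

$42,555

Depreciable base = $75,651 − $9,700 = $65,951.
Year 1: DB = ⌊$75,651 × 125%/5⌋ = $18,912; SL = ⌊$65,951/5⌋ = $13,190 → take DB $18,912. Book value $56,739.
Year 2: DB = ⌊$56,739 × 125%/5⌋ = $14,184; SL = ⌊$47,039/4⌋ = $11,759 → take DB $14,184. Book value $42,555.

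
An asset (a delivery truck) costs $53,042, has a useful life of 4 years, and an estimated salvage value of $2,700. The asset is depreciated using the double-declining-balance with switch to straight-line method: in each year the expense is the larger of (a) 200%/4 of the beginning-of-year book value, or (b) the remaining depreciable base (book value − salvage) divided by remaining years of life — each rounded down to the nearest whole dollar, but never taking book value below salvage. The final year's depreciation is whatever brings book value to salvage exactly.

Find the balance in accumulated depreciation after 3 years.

Depreciable base = $53,042 − $2,700 = $50,342.
Year 1: DB = ⌊$53,042 × 200%/4⌋ = $26,521; SL = ⌊$50,342/4⌋ = $12,585 → take DB $26,521. Book value $26,521.
Year 2: DB = ⌊$26,521 × 200%/4⌋ = $13,260; SL = ⌊$23,821/3⌋ = $7,940 → take DB $13,260. Book value $13,261.
Year 3: DB = ⌊$13,261 × 200%/4⌋ = $6,630; SL = ⌊$10,561/2⌋ = $5,280 → take DB $6,630. Book value $6,631.
Accumulated through year 3 = $53,042 − $6,631 = $46,411.

$46,411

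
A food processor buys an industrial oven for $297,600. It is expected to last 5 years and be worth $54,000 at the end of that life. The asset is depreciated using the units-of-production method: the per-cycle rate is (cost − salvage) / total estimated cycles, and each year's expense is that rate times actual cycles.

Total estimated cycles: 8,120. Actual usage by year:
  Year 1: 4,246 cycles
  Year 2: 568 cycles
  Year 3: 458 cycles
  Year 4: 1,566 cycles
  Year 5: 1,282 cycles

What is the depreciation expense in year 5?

$38,460

Depreciable base = $297,600 − $54,000 = $243,600.
Rate = $243,600 / 8,120 cycles = $30 per cycle.
Year 1: 4,246 × $30 = $127,380. Book value $170,220.
Year 2: 568 × $30 = $17,040. Book value $153,180.
Year 3: 458 × $30 = $13,740. Book value $139,440.
Year 4: 1,566 × $30 = $46,980. Book value $92,460.
Year 5: 1,282 × $30 = $38,460. Book value $54,000.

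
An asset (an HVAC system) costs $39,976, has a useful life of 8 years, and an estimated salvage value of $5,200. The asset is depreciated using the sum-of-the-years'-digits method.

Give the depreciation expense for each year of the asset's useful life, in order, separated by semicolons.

$7,728; $6,762; $5,796; $4,830; $3,864; $2,898; $1,932; $966

Depreciable base = $39,976 − $5,200 = $34,776.
Sum of the years' digits = 8+7+6+5+4+3+2+1 = 36.
Year 1: $34,776 × 8/36 = $7,728. Book value $32,248.
Year 2: $34,776 × 7/36 = $6,762. Book value $25,486.
Year 3: $34,776 × 6/36 = $5,796. Book value $19,690.
Year 4: $34,776 × 5/36 = $4,830. Book value $14,860.
Year 5: $34,776 × 4/36 = $3,864. Book value $10,996.
Year 6: $34,776 × 3/36 = $2,898. Book value $8,098.
Year 7: $34,776 × 2/36 = $1,932. Book value $6,166.
Year 8: $34,776 × 1/36 = $966. Book value $5,200.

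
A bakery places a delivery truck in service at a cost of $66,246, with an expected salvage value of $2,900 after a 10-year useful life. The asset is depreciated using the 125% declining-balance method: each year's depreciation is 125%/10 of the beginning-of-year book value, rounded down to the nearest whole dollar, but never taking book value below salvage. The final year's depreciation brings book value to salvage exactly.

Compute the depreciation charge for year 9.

Depreciable base = $66,246 − $2,900 = $63,346.
Year 1: ⌊$66,246 × 125%/10⌋ = $8,280. Book value $57,966.
Year 2: ⌊$57,966 × 125%/10⌋ = $7,245. Book value $50,721.
Year 3: ⌊$50,721 × 125%/10⌋ = $6,340. Book value $44,381.
Year 4: ⌊$44,381 × 125%/10⌋ = $5,547. Book value $38,834.
Year 5: ⌊$38,834 × 125%/10⌋ = $4,854. Book value $33,980.
Year 6: ⌊$33,980 × 125%/10⌋ = $4,247. Book value $29,733.
Year 7: ⌊$29,733 × 125%/10⌋ = $3,716. Book value $26,017.
Year 8: ⌊$26,017 × 125%/10⌋ = $3,252. Book value $22,765.
Year 9: ⌊$22,765 × 125%/10⌋ = $2,845. Book value $19,920.

$2,845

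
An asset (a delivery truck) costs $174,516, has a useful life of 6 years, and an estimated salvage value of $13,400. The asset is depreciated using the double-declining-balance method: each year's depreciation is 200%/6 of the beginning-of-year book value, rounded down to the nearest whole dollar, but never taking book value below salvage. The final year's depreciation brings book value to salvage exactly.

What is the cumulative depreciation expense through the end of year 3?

Depreciable base = $174,516 − $13,400 = $161,116.
Year 1: ⌊$174,516 × 200%/6⌋ = $58,172. Book value $116,344.
Year 2: ⌊$116,344 × 200%/6⌋ = $38,781. Book value $77,563.
Year 3: ⌊$77,563 × 200%/6⌋ = $25,854. Book value $51,709.
Accumulated through year 3 = $174,516 − $51,709 = $122,807.

$122,807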